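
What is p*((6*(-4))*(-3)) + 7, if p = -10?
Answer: -713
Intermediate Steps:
p*((6*(-4))*(-3)) + 7 = -10*6*(-4)*(-3) + 7 = -(-240)*(-3) + 7 = -10*72 + 7 = -720 + 7 = -713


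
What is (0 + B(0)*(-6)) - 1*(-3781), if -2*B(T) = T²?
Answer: 3781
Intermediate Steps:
B(T) = -T²/2
(0 + B(0)*(-6)) - 1*(-3781) = (0 - ½*0²*(-6)) - 1*(-3781) = (0 - ½*0*(-6)) + 3781 = (0 + 0*(-6)) + 3781 = (0 + 0) + 3781 = 0 + 3781 = 3781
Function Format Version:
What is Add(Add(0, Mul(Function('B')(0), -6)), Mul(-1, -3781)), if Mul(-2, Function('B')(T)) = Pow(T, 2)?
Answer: 3781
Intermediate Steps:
Function('B')(T) = Mul(Rational(-1, 2), Pow(T, 2))
Add(Add(0, Mul(Function('B')(0), -6)), Mul(-1, -3781)) = Add(Add(0, Mul(Mul(Rational(-1, 2), Pow(0, 2)), -6)), Mul(-1, -3781)) = Add(Add(0, Mul(Mul(Rational(-1, 2), 0), -6)), 3781) = Add(Add(0, Mul(0, -6)), 3781) = Add(Add(0, 0), 3781) = Add(0, 3781) = 3781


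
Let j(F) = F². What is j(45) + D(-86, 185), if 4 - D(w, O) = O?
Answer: 1844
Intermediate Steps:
D(w, O) = 4 - O
j(45) + D(-86, 185) = 45² + (4 - 1*185) = 2025 + (4 - 185) = 2025 - 181 = 1844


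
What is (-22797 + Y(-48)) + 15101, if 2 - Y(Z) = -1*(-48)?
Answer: -7742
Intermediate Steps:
Y(Z) = -46 (Y(Z) = 2 - (-1)*(-48) = 2 - 1*48 = 2 - 48 = -46)
(-22797 + Y(-48)) + 15101 = (-22797 - 46) + 15101 = -22843 + 15101 = -7742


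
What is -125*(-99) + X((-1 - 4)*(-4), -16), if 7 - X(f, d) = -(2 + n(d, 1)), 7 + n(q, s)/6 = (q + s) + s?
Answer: 12258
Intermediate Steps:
n(q, s) = -42 + 6*q + 12*s (n(q, s) = -42 + 6*((q + s) + s) = -42 + 6*(q + 2*s) = -42 + (6*q + 12*s) = -42 + 6*q + 12*s)
X(f, d) = -21 + 6*d (X(f, d) = 7 - (-1)*(2 + (-42 + 6*d + 12*1)) = 7 - (-1)*(2 + (-42 + 6*d + 12)) = 7 - (-1)*(2 + (-30 + 6*d)) = 7 - (-1)*(-28 + 6*d) = 7 - (28 - 6*d) = 7 + (-28 + 6*d) = -21 + 6*d)
-125*(-99) + X((-1 - 4)*(-4), -16) = -125*(-99) + (-21 + 6*(-16)) = 12375 + (-21 - 96) = 12375 - 117 = 12258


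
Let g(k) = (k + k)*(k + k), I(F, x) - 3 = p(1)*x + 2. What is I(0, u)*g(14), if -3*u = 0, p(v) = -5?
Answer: 3920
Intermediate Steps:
u = 0 (u = -1/3*0 = 0)
I(F, x) = 5 - 5*x (I(F, x) = 3 + (-5*x + 2) = 3 + (2 - 5*x) = 5 - 5*x)
g(k) = 4*k**2 (g(k) = (2*k)*(2*k) = 4*k**2)
I(0, u)*g(14) = (5 - 5*0)*(4*14**2) = (5 + 0)*(4*196) = 5*784 = 3920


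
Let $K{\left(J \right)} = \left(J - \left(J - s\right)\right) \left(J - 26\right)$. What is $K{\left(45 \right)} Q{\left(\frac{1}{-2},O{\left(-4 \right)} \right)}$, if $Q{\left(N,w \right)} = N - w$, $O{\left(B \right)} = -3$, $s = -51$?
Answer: $- \frac{4845}{2} \approx -2422.5$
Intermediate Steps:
$K{\left(J \right)} = 1326 - 51 J$ ($K{\left(J \right)} = \left(J - \left(51 + J\right)\right) \left(J - 26\right) = - 51 \left(-26 + J\right) = 1326 - 51 J$)
$K{\left(45 \right)} Q{\left(\frac{1}{-2},O{\left(-4 \right)} \right)} = \left(1326 - 2295\right) \left(\frac{1}{-2} - -3\right) = \left(1326 - 2295\right) \left(- \frac{1}{2} + 3\right) = \left(-969\right) \frac{5}{2} = - \frac{4845}{2}$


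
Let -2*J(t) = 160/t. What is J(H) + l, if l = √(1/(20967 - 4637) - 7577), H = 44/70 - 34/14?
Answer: 400/9 + I*√2020550238970/16330 ≈ 44.444 + 87.046*I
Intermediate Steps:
H = -9/5 (H = 44*(1/70) - 34*1/14 = 22/35 - 17/7 = -9/5 ≈ -1.8000)
J(t) = -80/t
l = I*√2020550238970/16330 (l = √(1/16330 - 7577) = √(-123732409/16330) = I*√2020550238970/16330 ≈ 87.046*I)
J(H) + l = -80/(-9/5) + I*√2020550238970/16330 = -80*(-5/9) + I*√2020550238970/16330 = 400/9 + I*√2020550238970/16330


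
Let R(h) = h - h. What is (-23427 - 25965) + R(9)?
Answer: -49392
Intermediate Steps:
R(h) = 0
(-23427 - 25965) + R(9) = (-23427 - 25965) + 0 = -49392 + 0 = -49392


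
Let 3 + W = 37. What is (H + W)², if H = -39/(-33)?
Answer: 149769/121 ≈ 1237.8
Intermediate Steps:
W = 34 (W = -3 + 37 = 34)
H = 13/11 (H = -39*(-1/33) = 13/11 ≈ 1.1818)
(H + W)² = (13/11 + 34)² = (387/11)² = 149769/121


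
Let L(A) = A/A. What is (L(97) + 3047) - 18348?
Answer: -15300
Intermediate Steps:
L(A) = 1
(L(97) + 3047) - 18348 = (1 + 3047) - 18348 = 3048 - 18348 = -15300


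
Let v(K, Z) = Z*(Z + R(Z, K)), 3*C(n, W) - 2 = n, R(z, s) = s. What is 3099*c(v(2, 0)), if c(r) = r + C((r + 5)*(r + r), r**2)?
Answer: 2066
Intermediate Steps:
C(n, W) = 2/3 + n/3
v(K, Z) = Z*(K + Z) (v(K, Z) = Z*(Z + K) = Z*(K + Z))
c(r) = 2/3 + r + 2*r*(5 + r)/3 (c(r) = r + (2/3 + ((r + 5)*(r + r))/3) = r + (2/3 + ((5 + r)*(2*r))/3) = r + (2/3 + (2*r*(5 + r))/3) = r + (2/3 + 2*r*(5 + r)/3) = 2/3 + r + 2*r*(5 + r)/3)
3099*c(v(2, 0)) = 3099*(2/3 + 2*(0*(2 + 0))**2/3 + 13*(0*(2 + 0))/3) = 3099*(2/3 + 2*(0*2)**2/3 + 13*(0*2)/3) = 3099*(2/3 + (2/3)*0**2 + (13/3)*0) = 3099*(2/3 + (2/3)*0 + 0) = 3099*(2/3 + 0 + 0) = 3099*(2/3) = 2066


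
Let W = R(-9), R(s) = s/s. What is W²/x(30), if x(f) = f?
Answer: 1/30 ≈ 0.033333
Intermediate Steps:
R(s) = 1
W = 1
W²/x(30) = 1²/30 = 1*(1/30) = 1/30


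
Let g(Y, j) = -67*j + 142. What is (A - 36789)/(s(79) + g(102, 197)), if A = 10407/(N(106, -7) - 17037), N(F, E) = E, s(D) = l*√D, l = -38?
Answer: 2729096333337/967935424204 - 3971266779*√79/483967712102 ≈ 2.7466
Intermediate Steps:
s(D) = -38*√D
g(Y, j) = 142 - 67*j
A = -10407/17044 (A = 10407/(-7 - 17037) = 10407/(-17044) = 10407*(-1/17044) = -10407/17044 ≈ -0.61060)
(A - 36789)/(s(79) + g(102, 197)) = (-10407/17044 - 36789)/(-38*√79 + (142 - 67*197)) = -627042123/(17044*(-38*√79 + (142 - 13199))) = -627042123/(17044*(-38*√79 - 13057)) = -627042123/(17044*(-13057 - 38*√79))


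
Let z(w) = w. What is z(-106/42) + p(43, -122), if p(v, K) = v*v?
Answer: 38776/21 ≈ 1846.5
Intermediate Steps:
p(v, K) = v**2
z(-106/42) + p(43, -122) = -106/42 + 43**2 = -106*1/42 + 1849 = -53/21 + 1849 = 38776/21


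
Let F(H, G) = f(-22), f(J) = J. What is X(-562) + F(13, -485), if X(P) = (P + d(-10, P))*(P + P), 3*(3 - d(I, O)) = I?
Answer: 1873642/3 ≈ 6.2455e+5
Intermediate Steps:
F(H, G) = -22
d(I, O) = 3 - I/3
X(P) = 2*P*(19/3 + P) (X(P) = (P + (3 - 1/3*(-10)))*(P + P) = (P + (3 + 10/3))*(2*P) = (P + 19/3)*(2*P) = (19/3 + P)*(2*P) = 2*P*(19/3 + P))
X(-562) + F(13, -485) = (2/3)*(-562)*(19 + 3*(-562)) - 22 = (2/3)*(-562)*(19 - 1686) - 22 = (2/3)*(-562)*(-1667) - 22 = 1873708/3 - 22 = 1873642/3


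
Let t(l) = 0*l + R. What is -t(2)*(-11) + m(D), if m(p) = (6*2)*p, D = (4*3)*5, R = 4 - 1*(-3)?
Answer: 797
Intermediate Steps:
R = 7 (R = 4 + 3 = 7)
t(l) = 7 (t(l) = 0*l + 7 = 0 + 7 = 7)
D = 60 (D = 12*5 = 60)
m(p) = 12*p
-t(2)*(-11) + m(D) = -1*7*(-11) + 12*60 = -7*(-11) + 720 = 77 + 720 = 797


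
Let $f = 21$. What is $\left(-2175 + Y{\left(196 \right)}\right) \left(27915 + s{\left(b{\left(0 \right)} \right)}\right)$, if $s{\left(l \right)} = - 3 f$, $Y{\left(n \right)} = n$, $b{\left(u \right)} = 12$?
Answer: $-55119108$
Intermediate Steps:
$s{\left(l \right)} = -63$ ($s{\left(l \right)} = \left(-3\right) 21 = -63$)
$\left(-2175 + Y{\left(196 \right)}\right) \left(27915 + s{\left(b{\left(0 \right)} \right)}\right) = \left(-2175 + 196\right) \left(27915 - 63\right) = \left(-1979\right) 27852 = -55119108$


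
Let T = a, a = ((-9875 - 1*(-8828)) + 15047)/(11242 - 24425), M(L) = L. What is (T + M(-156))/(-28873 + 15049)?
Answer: 517637/45560448 ≈ 0.011362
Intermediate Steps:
a = -14000/13183 (a = ((-9875 + 8828) + 15047)/(-13183) = (-1047 + 15047)*(-1/13183) = 14000*(-1/13183) = -14000/13183 ≈ -1.0620)
T = -14000/13183 ≈ -1.0620
(T + M(-156))/(-28873 + 15049) = (-14000/13183 - 156)/(-28873 + 15049) = -2070548/13183/(-13824) = -2070548/13183*(-1/13824) = 517637/45560448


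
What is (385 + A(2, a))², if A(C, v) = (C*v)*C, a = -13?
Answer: 110889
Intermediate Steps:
A(C, v) = v*C²
(385 + A(2, a))² = (385 - 13*2²)² = (385 - 13*4)² = (385 - 52)² = 333² = 110889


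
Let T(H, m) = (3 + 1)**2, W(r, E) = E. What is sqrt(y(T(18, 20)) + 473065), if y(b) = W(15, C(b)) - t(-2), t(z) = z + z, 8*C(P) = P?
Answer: sqrt(473071) ≈ 687.80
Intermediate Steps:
C(P) = P/8
T(H, m) = 16 (T(H, m) = 4**2 = 16)
t(z) = 2*z
y(b) = 4 + b/8 (y(b) = b/8 - 2*(-2) = b/8 - 1*(-4) = b/8 + 4 = 4 + b/8)
sqrt(y(T(18, 20)) + 473065) = sqrt((4 + (1/8)*16) + 473065) = sqrt((4 + 2) + 473065) = sqrt(6 + 473065) = sqrt(473071)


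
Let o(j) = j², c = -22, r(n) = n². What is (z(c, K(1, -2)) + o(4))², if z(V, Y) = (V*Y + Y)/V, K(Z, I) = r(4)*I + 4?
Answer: 13924/121 ≈ 115.07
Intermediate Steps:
K(Z, I) = 4 + 16*I (K(Z, I) = 4²*I + 4 = 16*I + 4 = 4 + 16*I)
z(V, Y) = (Y + V*Y)/V
(z(c, K(1, -2)) + o(4))² = (((4 + 16*(-2)) + (4 + 16*(-2))/(-22)) + 4²)² = (((4 - 32) + (4 - 32)*(-1/22)) + 16)² = ((-28 - 28*(-1/22)) + 16)² = ((-28 + 14/11) + 16)² = (-294/11 + 16)² = (-118/11)² = 13924/121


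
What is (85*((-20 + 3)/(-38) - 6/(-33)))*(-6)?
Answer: -67065/209 ≈ -320.89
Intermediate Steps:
(85*((-20 + 3)/(-38) - 6/(-33)))*(-6) = (85*(-17*(-1/38) - 6*(-1/33)))*(-6) = (85*(17/38 + 2/11))*(-6) = (85*(263/418))*(-6) = (22355/418)*(-6) = -67065/209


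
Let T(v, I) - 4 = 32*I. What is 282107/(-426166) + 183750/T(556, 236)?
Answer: 9522050251/402513787 ≈ 23.656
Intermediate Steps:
T(v, I) = 4 + 32*I
282107/(-426166) + 183750/T(556, 236) = 282107/(-426166) + 183750/(4 + 32*236) = 282107*(-1/426166) + 183750/(4 + 7552) = -282107/426166 + 183750/7556 = -282107/426166 + 183750*(1/7556) = -282107/426166 + 91875/3778 = 9522050251/402513787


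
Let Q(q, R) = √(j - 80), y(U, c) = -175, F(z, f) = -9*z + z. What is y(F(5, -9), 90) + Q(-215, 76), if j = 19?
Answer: -175 + I*√61 ≈ -175.0 + 7.8102*I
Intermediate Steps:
F(z, f) = -8*z
Q(q, R) = I*√61 (Q(q, R) = √(19 - 80) = √(-61) = I*√61)
y(F(5, -9), 90) + Q(-215, 76) = -175 + I*√61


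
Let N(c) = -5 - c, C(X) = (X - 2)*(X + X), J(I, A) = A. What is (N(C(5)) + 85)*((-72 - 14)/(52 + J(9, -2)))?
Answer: -86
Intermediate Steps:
C(X) = 2*X*(-2 + X) (C(X) = (-2 + X)*(2*X) = 2*X*(-2 + X))
(N(C(5)) + 85)*((-72 - 14)/(52 + J(9, -2))) = ((-5 - 2*5*(-2 + 5)) + 85)*((-72 - 14)/(52 - 2)) = ((-5 - 2*5*3) + 85)*(-86/50) = ((-5 - 1*30) + 85)*(-86*1/50) = ((-5 - 30) + 85)*(-43/25) = (-35 + 85)*(-43/25) = 50*(-43/25) = -86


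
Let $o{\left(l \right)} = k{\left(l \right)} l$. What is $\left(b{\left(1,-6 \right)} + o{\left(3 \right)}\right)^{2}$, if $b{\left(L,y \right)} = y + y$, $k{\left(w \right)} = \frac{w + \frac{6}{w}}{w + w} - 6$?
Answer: $\frac{3025}{4} \approx 756.25$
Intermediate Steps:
$k{\left(w \right)} = -6 + \frac{w + \frac{6}{w}}{2 w}$ ($k{\left(w \right)} = \frac{w + \frac{6}{w}}{2 w} - 6 = -6 + \frac{w + \frac{6}{w}}{2 w}$)
$b{\left(L,y \right)} = 2 y$
$o{\left(l \right)} = l \left(- \frac{11}{2} + \frac{3}{l^{2}}\right)$ ($o{\left(l \right)} = \left(- \frac{11}{2} + \frac{3}{l^{2}}\right) l = l \left(- \frac{11}{2} + \frac{3}{l^{2}}\right)$)
$\left(b{\left(1,-6 \right)} + o{\left(3 \right)}\right)^{2} = \left(2 \left(-6\right) + \left(\frac{3}{3} - \frac{33}{2}\right)\right)^{2} = \left(-12 + \left(3 \cdot \frac{1}{3} - \frac{33}{2}\right)\right)^{2} = \left(-12 + \left(1 - \frac{33}{2}\right)\right)^{2} = \left(-12 - \frac{31}{2}\right)^{2} = \left(- \frac{55}{2}\right)^{2} = \frac{3025}{4}$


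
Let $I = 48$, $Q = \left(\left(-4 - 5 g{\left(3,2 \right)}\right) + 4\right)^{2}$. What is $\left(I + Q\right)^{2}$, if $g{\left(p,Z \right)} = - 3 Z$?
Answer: $898704$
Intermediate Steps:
$Q = 900$ ($Q = \left(\left(-4 - 5 \left(\left(-3\right) 2\right)\right) + 4\right)^{2} = \left(\left(-4 - -30\right) + 4\right)^{2} = \left(\left(-4 + 30\right) + 4\right)^{2} = \left(26 + 4\right)^{2} = 30^{2} = 900$)
$\left(I + Q\right)^{2} = \left(48 + 900\right)^{2} = 948^{2} = 898704$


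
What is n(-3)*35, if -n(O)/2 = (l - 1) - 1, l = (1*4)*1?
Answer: -140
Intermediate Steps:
l = 4 (l = 4*1 = 4)
n(O) = -4 (n(O) = -2*((4 - 1) - 1) = -2*(3 - 1) = -2*2 = -4)
n(-3)*35 = -4*35 = -140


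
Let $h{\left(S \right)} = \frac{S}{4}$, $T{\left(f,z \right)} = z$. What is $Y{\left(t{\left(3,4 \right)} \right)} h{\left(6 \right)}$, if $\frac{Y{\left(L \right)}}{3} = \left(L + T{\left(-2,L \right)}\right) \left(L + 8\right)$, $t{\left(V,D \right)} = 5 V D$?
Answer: $36720$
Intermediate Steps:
$t{\left(V,D \right)} = 5 D V$
$h{\left(S \right)} = \frac{S}{4}$ ($h{\left(S \right)} = S \frac{1}{4} = \frac{S}{4}$)
$Y{\left(L \right)} = 6 L \left(8 + L\right)$ ($Y{\left(L \right)} = 3 \left(L + L\right) \left(L + 8\right) = 3 \cdot 2 L \left(8 + L\right) = 6 L \left(8 + L\right)$)
$Y{\left(t{\left(3,4 \right)} \right)} h{\left(6 \right)} = 6 \cdot 5 \cdot 4 \cdot 3 \left(8 + 5 \cdot 4 \cdot 3\right) \frac{1}{4} \cdot 6 = 6 \cdot 60 \left(8 + 60\right) \frac{3}{2} = 6 \cdot 60 \cdot 68 \cdot \frac{3}{2} = 24480 \cdot \frac{3}{2} = 36720$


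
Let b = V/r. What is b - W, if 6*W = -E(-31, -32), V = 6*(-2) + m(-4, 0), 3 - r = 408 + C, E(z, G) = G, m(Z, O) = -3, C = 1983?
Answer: -12721/2388 ≈ -5.3270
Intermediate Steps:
r = -2388 (r = 3 - (408 + 1983) = 3 - 1*2391 = 3 - 2391 = -2388)
V = -15 (V = 6*(-2) - 3 = -12 - 3 = -15)
W = 16/3 (W = (-1*(-32))/6 = (1/6)*32 = 16/3 ≈ 5.3333)
b = 5/796 (b = -15/(-2388) = -15*(-1/2388) = 5/796 ≈ 0.0062814)
b - W = 5/796 - 1*16/3 = 5/796 - 16/3 = -12721/2388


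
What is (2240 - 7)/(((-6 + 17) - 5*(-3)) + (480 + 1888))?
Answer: 319/342 ≈ 0.93275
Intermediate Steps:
(2240 - 7)/(((-6 + 17) - 5*(-3)) + (480 + 1888)) = 2233/((11 + 15) + 2368) = 2233/(26 + 2368) = 2233/2394 = 2233*(1/2394) = 319/342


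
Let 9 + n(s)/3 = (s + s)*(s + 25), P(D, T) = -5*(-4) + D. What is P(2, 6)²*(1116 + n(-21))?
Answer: 283140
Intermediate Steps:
P(D, T) = 20 + D
n(s) = -27 + 6*s*(25 + s) (n(s) = -27 + 3*((s + s)*(s + 25)) = -27 + 3*((2*s)*(25 + s)) = -27 + 3*(2*s*(25 + s)) = -27 + 6*s*(25 + s))
P(2, 6)²*(1116 + n(-21)) = (20 + 2)²*(1116 + (-27 + 6*(-21)² + 150*(-21))) = 22²*(1116 + (-27 + 6*441 - 3150)) = 484*(1116 + (-27 + 2646 - 3150)) = 484*(1116 - 531) = 484*585 = 283140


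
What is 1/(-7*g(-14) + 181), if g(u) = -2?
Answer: 1/195 ≈ 0.0051282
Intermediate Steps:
1/(-7*g(-14) + 181) = 1/(-7*(-2) + 181) = 1/(14 + 181) = 1/195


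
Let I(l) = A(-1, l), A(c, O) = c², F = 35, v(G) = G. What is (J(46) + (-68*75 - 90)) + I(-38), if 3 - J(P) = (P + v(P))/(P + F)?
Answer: -420158/81 ≈ -5187.1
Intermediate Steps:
J(P) = 3 - 2*P/(35 + P) (J(P) = 3 - (P + P)/(P + 35) = 3 - 2*P/(35 + P))
I(l) = 1 (I(l) = (-1)² = 1)
(J(46) + (-68*75 - 90)) + I(-38) = ((105 + 46)/(35 + 46) + (-68*75 - 90)) + 1 = (151/81 + (-5100 - 90)) + 1 = ((1/81)*151 - 5190) + 1 = (151/81 - 5190) + 1 = -420239/81 + 1 = -420158/81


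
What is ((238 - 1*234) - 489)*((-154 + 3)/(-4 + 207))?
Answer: 73235/203 ≈ 360.76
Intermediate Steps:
((238 - 1*234) - 489)*((-154 + 3)/(-4 + 207)) = ((238 - 234) - 489)*(-151/203) = (4 - 489)*(-151*1/203) = -485*(-151/203) = 73235/203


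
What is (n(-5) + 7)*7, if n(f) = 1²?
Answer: 56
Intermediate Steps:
n(f) = 1
(n(-5) + 7)*7 = (1 + 7)*7 = 8*7 = 56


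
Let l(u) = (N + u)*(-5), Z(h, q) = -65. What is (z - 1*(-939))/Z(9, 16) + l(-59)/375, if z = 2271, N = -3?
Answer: -47344/975 ≈ -48.558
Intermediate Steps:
l(u) = 15 - 5*u (l(u) = (-3 + u)*(-5) = 15 - 5*u)
(z - 1*(-939))/Z(9, 16) + l(-59)/375 = (2271 - 1*(-939))/(-65) + (15 - 5*(-59))/375 = (2271 + 939)*(-1/65) + (15 + 295)*(1/375) = 3210*(-1/65) + 310*(1/375) = -642/13 + 62/75 = -47344/975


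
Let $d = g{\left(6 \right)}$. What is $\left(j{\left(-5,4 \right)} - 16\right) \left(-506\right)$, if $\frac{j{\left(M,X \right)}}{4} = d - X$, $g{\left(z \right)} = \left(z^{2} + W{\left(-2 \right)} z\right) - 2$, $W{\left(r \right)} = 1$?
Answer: $-64768$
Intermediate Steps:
$g{\left(z \right)} = -2 + z + z^{2}$ ($g{\left(z \right)} = \left(z^{2} + 1 z\right) - 2 = \left(z^{2} + z\right) - 2 = \left(z + z^{2}\right) - 2 = -2 + z + z^{2}$)
$d = 40$ ($d = -2 + 6 + 6^{2} = -2 + 6 + 36 = 40$)
$j{\left(M,X \right)} = 160 - 4 X$ ($j{\left(M,X \right)} = 4 \left(40 - X\right) = 160 - 4 X$)
$\left(j{\left(-5,4 \right)} - 16\right) \left(-506\right) = \left(\left(160 - 16\right) - 16\right) \left(-506\right) = \left(144 - 16\right) \left(-506\right) = 128 \left(-506\right) = -64768$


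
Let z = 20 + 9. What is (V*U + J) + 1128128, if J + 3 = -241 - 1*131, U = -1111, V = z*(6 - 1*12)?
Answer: 1321067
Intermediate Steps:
z = 29
V = -174 (V = 29*(6 - 1*12) = 29*(6 - 12) = 29*(-6) = -174)
J = -375 (J = -3 + (-241 - 1*131) = -3 + (-241 - 131) = -3 - 372 = -375)
(V*U + J) + 1128128 = (-174*(-1111) - 375) + 1128128 = (193314 - 375) + 1128128 = 192939 + 1128128 = 1321067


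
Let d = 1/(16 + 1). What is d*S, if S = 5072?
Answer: 5072/17 ≈ 298.35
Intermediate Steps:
d = 1/17 ≈ 0.058824
d*S = (1/17)*5072 = 5072/17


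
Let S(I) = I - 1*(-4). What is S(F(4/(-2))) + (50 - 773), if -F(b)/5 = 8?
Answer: -759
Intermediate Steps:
F(b) = -40 (F(b) = -5*8 = -40)
S(I) = 4 + I (S(I) = I + 4 = 4 + I)
S(F(4/(-2))) + (50 - 773) = (4 - 40) + (50 - 773) = -36 - 723 = -759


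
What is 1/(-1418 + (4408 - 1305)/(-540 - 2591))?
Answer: -3131/4442861 ≈ -0.00070473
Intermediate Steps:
1/(-1418 + (4408 - 1305)/(-540 - 2591)) = 1/(-1418 + 3103/(-3131)) = 1/(-1418 + 3103*(-1/3131)) = 1/(-1418 - 3103/3131) = 1/(-4442861/3131) = -3131/4442861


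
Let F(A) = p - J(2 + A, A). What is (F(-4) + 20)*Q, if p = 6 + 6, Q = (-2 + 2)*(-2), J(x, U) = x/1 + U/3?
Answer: 0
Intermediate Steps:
J(x, U) = x + U/3 (J(x, U) = x*1 + U*(⅓) = x + U/3)
Q = 0 (Q = 0*(-2) = 0)
p = 12
F(A) = 10 - 4*A/3 (F(A) = 12 - ((2 + A) + A/3) = 12 - (2 + 4*A/3) = 12 + (-2 - 4*A/3) = 10 - 4*A/3)
(F(-4) + 20)*Q = ((10 - 4/3*(-4)) + 20)*0 = ((10 + 16/3) + 20)*0 = (46/3 + 20)*0 = (106/3)*0 = 0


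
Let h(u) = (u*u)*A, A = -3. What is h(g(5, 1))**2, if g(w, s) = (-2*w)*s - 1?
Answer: 131769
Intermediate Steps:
g(w, s) = -1 - 2*s*w (g(w, s) = -2*s*w - 1 = -1 - 2*s*w)
h(u) = -3*u**2 (h(u) = (u*u)*(-3) = u**2*(-3) = -3*u**2)
h(g(5, 1))**2 = (-3*(-1 - 2*1*5)**2)**2 = (-3*(-1 - 10)**2)**2 = (-3*(-11)**2)**2 = (-3*121)**2 = (-363)**2 = 131769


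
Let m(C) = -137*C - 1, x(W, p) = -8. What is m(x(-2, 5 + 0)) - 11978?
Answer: -10883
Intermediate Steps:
m(C) = -1 - 137*C
m(x(-2, 5 + 0)) - 11978 = (-1 - 137*(-8)) - 11978 = (-1 + 1096) - 11978 = 1095 - 11978 = -10883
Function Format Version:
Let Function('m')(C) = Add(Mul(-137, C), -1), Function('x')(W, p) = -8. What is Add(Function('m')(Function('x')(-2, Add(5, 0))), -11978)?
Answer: -10883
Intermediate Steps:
Function('m')(C) = Add(-1, Mul(-137, C))
Add(Function('m')(Function('x')(-2, Add(5, 0))), -11978) = Add(Add(-1, Mul(-137, -8)), -11978) = Add(Add(-1, 1096), -11978) = Add(1095, -11978) = -10883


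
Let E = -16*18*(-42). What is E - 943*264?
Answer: -236856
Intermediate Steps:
E = 12096 (E = -288*(-42) = 12096)
E - 943*264 = 12096 - 943*264 = 12096 - 248952 = -236856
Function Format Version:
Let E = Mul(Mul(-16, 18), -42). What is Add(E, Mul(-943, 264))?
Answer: -236856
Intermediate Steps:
E = 12096 (E = Mul(-288, -42) = 12096)
Add(E, Mul(-943, 264)) = Add(12096, Mul(-943, 264)) = Add(12096, -248952) = -236856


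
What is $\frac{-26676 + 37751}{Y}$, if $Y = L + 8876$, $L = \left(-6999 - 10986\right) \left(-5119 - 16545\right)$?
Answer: $\frac{11075}{389635916} \approx 2.8424 \cdot 10^{-5}$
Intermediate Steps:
$L = 389627040$ ($L = \left(-17985\right) \left(-21664\right) = 389627040$)
$Y = 389635916$ ($Y = 389627040 + 8876 = 389635916$)
$\frac{-26676 + 37751}{Y} = \frac{-26676 + 37751}{389635916} = 11075 \cdot \frac{1}{389635916} = \frac{11075}{389635916}$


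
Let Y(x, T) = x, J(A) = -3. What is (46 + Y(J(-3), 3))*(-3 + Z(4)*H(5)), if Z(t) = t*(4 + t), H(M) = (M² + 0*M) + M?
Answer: 41151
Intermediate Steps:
H(M) = M + M² (H(M) = (M² + 0) + M = M² + M = M + M²)
(46 + Y(J(-3), 3))*(-3 + Z(4)*H(5)) = (46 - 3)*(-3 + (4*(4 + 4))*(5*(1 + 5))) = 43*(-3 + (4*8)*(5*6)) = 43*(-3 + 32*30) = 43*(-3 + 960) = 43*957 = 41151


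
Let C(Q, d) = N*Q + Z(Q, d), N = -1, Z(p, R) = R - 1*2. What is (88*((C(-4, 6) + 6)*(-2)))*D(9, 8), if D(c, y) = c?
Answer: -22176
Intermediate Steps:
Z(p, R) = -2 + R (Z(p, R) = R - 2 = -2 + R)
C(Q, d) = -2 + d - Q (C(Q, d) = -Q + (-2 + d) = -2 + d - Q)
(88*((C(-4, 6) + 6)*(-2)))*D(9, 8) = (88*(((-2 + 6 - 1*(-4)) + 6)*(-2)))*9 = (88*(((-2 + 6 + 4) + 6)*(-2)))*9 = (88*((8 + 6)*(-2)))*9 = (88*(14*(-2)))*9 = (88*(-28))*9 = -2464*9 = -22176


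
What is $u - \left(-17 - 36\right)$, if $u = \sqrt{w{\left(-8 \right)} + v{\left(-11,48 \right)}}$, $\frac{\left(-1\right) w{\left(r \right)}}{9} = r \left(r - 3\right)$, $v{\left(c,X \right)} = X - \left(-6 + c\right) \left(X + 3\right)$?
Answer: $53 + \sqrt{123} \approx 64.091$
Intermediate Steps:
$v{\left(c,X \right)} = X - \left(-6 + c\right) \left(3 + X\right)$
$w{\left(r \right)} = - 9 r \left(-3 + r\right)$ ($w{\left(r \right)} = - 9 r \left(r - 3\right) = - 9 r \left(-3 + r\right)$)
$u = \sqrt{123}$ ($u = \sqrt{9 \left(-8\right) \left(3 - -8\right) + \left(18 - -33 + 7 \cdot 48 - 48 \left(-11\right)\right)} = \sqrt{9 \left(-8\right) \left(3 + 8\right) + \left(18 + 33 + 336 + 528\right)} = \sqrt{9 \left(-8\right) 11 + 915} = \sqrt{-792 + 915} = \sqrt{123} \approx 11.091$)
$u - \left(-17 - 36\right) = \sqrt{123} - \left(-17 - 36\right) = \sqrt{123} - -53 = \sqrt{123} + 53 = 53 + \sqrt{123}$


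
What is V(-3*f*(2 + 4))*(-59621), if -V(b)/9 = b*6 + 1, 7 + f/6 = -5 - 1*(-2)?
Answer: 3477633309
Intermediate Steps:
f = -60 (f = -42 + 6*(-5 - 1*(-2)) = -42 + 6*(-5 + 2) = -42 + 6*(-3) = -42 - 18 = -60)
V(b) = -9 - 54*b (V(b) = -9*(b*6 + 1) = -9*(6*b + 1) = -9*(1 + 6*b) = -9 - 54*b)
V(-3*f*(2 + 4))*(-59621) = (-9 - (-162)*(-60*(2 + 4)))*(-59621) = (-9 - (-162)*(-60*6))*(-59621) = (-9 - (-162)*(-360))*(-59621) = (-9 - 54*1080)*(-59621) = (-9 - 58320)*(-59621) = -58329*(-59621) = 3477633309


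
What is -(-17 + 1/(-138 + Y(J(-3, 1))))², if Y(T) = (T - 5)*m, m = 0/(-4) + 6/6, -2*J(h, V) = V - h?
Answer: -6081156/21025 ≈ -289.23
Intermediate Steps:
J(h, V) = h/2 - V/2 (J(h, V) = -(V - h)/2 = h/2 - V/2)
m = 1 (m = 0*(-¼) + 6*(⅙) = 0 + 1 = 1)
Y(T) = -5 + T (Y(T) = (T - 5)*1 = (-5 + T)*1 = -5 + T)
-(-17 + 1/(-138 + Y(J(-3, 1))))² = -(-17 + 1/(-138 + (-5 + ((½)*(-3) - ½*1))))² = -(-17 + 1/(-138 + (-5 + (-3/2 - ½))))² = -(-17 + 1/(-138 + (-5 - 2)))² = -(-17 + 1/(-138 - 7))² = -(-17 + 1/(-145))² = -(-17 - 1/145)² = -(-2466/145)² = -1*6081156/21025 = -6081156/21025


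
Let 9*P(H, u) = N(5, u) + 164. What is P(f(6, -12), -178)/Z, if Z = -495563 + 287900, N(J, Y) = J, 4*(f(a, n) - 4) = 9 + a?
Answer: -169/1868967 ≈ -9.0424e-5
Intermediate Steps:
f(a, n) = 25/4 + a/4 (f(a, n) = 4 + (9 + a)/4 = 4 + (9/4 + a/4) = 25/4 + a/4)
P(H, u) = 169/9 (P(H, u) = (5 + 164)/9 = (⅑)*169 = 169/9)
Z = -207663
P(f(6, -12), -178)/Z = (169/9)/(-207663) = (169/9)*(-1/207663) = -169/1868967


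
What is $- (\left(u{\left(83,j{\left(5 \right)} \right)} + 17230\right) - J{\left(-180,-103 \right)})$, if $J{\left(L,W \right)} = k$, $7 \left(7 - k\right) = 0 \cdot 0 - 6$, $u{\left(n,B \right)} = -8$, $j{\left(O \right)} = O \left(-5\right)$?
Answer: $- \frac{120499}{7} \approx -17214.0$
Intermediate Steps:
$j{\left(O \right)} = - 5 O$
$k = \frac{55}{7}$ ($k = 7 - \frac{0 \cdot 0 - 6}{7} = 7 - \frac{0 - 6}{7} = 7 - - \frac{6}{7} = 7 + \frac{6}{7} = \frac{55}{7} \approx 7.8571$)
$J{\left(L,W \right)} = \frac{55}{7}$
$- (\left(u{\left(83,j{\left(5 \right)} \right)} + 17230\right) - J{\left(-180,-103 \right)}) = - (\left(-8 + 17230\right) - \frac{55}{7}) = - (17222 - \frac{55}{7}) = \left(-1\right) \frac{120499}{7} = - \frac{120499}{7}$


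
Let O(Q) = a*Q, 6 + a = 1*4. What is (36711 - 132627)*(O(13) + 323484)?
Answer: -31024797528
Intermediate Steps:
a = -2 (a = -6 + 1*4 = -6 + 4 = -2)
O(Q) = -2*Q
(36711 - 132627)*(O(13) + 323484) = (36711 - 132627)*(-2*13 + 323484) = -95916*(-26 + 323484) = -95916*323458 = -31024797528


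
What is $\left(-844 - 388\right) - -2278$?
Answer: $1046$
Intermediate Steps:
$\left(-844 - 388\right) - -2278 = \left(-844 - 388\right) + 2278 = -1232 + 2278 = 1046$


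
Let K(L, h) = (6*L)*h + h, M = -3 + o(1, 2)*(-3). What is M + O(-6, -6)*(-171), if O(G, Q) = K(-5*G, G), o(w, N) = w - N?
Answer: 185706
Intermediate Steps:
M = 0 (M = -3 + (1 - 1*2)*(-3) = -3 + (1 - 2)*(-3) = -3 - 1*(-3) = -3 + 3 = 0)
K(L, h) = h + 6*L*h (K(L, h) = 6*L*h + h = h + 6*L*h)
O(G, Q) = G*(1 - 30*G) (O(G, Q) = G*(1 + 6*(-5*G)) = G*(1 - 30*G))
M + O(-6, -6)*(-171) = 0 - 6*(1 - 30*(-6))*(-171) = 0 - 6*(1 + 180)*(-171) = 0 - 6*181*(-171) = 0 - 1086*(-171) = 0 + 185706 = 185706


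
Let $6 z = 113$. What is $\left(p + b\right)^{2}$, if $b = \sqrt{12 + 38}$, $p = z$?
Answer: $\frac{14569}{36} + \frac{565 \sqrt{2}}{3} \approx 671.04$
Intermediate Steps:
$z = \frac{113}{6}$ ($z = \frac{1}{6} \cdot 113 = \frac{113}{6} \approx 18.833$)
$p = \frac{113}{6} \approx 18.833$
$b = 5 \sqrt{2}$ ($b = \sqrt{50} = 5 \sqrt{2} \approx 7.0711$)
$\left(p + b\right)^{2} = \left(\frac{113}{6} + 5 \sqrt{2}\right)^{2}$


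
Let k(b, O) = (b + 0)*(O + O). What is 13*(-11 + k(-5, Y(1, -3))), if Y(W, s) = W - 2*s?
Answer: -1053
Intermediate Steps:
k(b, O) = 2*O*b (k(b, O) = b*(2*O) = 2*O*b)
13*(-11 + k(-5, Y(1, -3))) = 13*(-11 + 2*(1 - 2*(-3))*(-5)) = 13*(-11 + 2*(1 + 6)*(-5)) = 13*(-11 + 2*7*(-5)) = 13*(-11 - 70) = 13*(-81) = -1053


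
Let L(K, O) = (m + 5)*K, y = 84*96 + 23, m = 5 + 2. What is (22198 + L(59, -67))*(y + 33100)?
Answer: 943429422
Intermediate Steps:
m = 7
y = 8087 (y = 8064 + 23 = 8087)
L(K, O) = 12*K (L(K, O) = (7 + 5)*K = 12*K)
(22198 + L(59, -67))*(y + 33100) = (22198 + 12*59)*(8087 + 33100) = (22198 + 708)*41187 = 22906*41187 = 943429422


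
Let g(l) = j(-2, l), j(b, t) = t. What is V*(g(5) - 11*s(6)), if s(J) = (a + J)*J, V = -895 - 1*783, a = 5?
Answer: 1209838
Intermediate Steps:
g(l) = l
V = -1678 (V = -895 - 783 = -1678)
s(J) = J*(5 + J) (s(J) = (5 + J)*J = J*(5 + J))
V*(g(5) - 11*s(6)) = -1678*(5 - 66*(5 + 6)) = -1678*(5 - 66*11) = -1678*(5 - 11*66) = -1678*(5 - 726) = -1678*(-721) = 1209838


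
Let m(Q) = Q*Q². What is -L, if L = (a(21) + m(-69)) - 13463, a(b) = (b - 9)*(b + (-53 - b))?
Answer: 342608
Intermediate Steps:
a(b) = 477 - 53*b (a(b) = (-9 + b)*(-53) = 477 - 53*b)
m(Q) = Q³
L = -342608 (L = ((477 - 53*21) + (-69)³) - 13463 = ((477 - 1113) - 328509) - 13463 = (-636 - 328509) - 13463 = -329145 - 13463 = -342608)
-L = -1*(-342608) = 342608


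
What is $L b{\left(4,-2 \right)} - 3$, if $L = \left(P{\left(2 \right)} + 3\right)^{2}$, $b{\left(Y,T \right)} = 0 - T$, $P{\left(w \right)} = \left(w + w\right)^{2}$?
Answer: $719$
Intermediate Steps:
$P{\left(w \right)} = 4 w^{2}$ ($P{\left(w \right)} = \left(2 w\right)^{2} = 4 w^{2}$)
$b{\left(Y,T \right)} = - T$
$L = 361$ ($L = \left(4 \cdot 2^{2} + 3\right)^{2} = \left(4 \cdot 4 + 3\right)^{2} = \left(16 + 3\right)^{2} = 19^{2} = 361$)
$L b{\left(4,-2 \right)} - 3 = 361 \left(\left(-1\right) \left(-2\right)\right) - 3 = 361 \cdot 2 - 3 = 722 - 3 = 719$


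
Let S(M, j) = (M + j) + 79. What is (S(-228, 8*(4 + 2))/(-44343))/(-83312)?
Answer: -101/3694304016 ≈ -2.7339e-8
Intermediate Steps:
S(M, j) = 79 + M + j
(S(-228, 8*(4 + 2))/(-44343))/(-83312) = ((79 - 228 + 8*(4 + 2))/(-44343))/(-83312) = ((79 - 228 + 8*6)*(-1/44343))*(-1/83312) = ((79 - 228 + 48)*(-1/44343))*(-1/83312) = -101*(-1/44343)*(-1/83312) = (101/44343)*(-1/83312) = -101/3694304016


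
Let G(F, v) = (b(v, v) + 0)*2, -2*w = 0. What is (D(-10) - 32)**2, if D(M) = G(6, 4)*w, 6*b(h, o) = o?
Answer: 1024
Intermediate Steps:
w = 0 (w = -1/2*0 = 0)
b(h, o) = o/6
G(F, v) = v/3 (G(F, v) = (v/6 + 0)*2 = (v/6)*2 = v/3)
D(M) = 0 (D(M) = ((1/3)*4)*0 = (4/3)*0 = 0)
(D(-10) - 32)**2 = (0 - 32)**2 = (-32)**2 = 1024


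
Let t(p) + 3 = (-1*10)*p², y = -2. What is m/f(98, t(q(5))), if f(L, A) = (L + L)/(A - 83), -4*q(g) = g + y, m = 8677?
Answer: -6360241/1568 ≈ -4056.3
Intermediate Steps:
q(g) = ½ - g/4 (q(g) = -(g - 2)/4 = -(-2 + g)/4 = ½ - g/4)
t(p) = -3 - 10*p² (t(p) = -3 + (-1*10)*p² = -3 - 10*p²)
f(L, A) = 2*L/(-83 + A) (f(L, A) = (2*L)/(-83 + A) = 2*L/(-83 + A))
m/f(98, t(q(5))) = 8677/((2*98/(-83 + (-3 - 10*(½ - ¼*5)²)))) = 8677/((2*98/(-83 + (-3 - 10*(½ - 5/4)²)))) = 8677/((2*98/(-83 + (-3 - 10*(-¾)²)))) = 8677/((2*98/(-83 + (-3 - 10*9/16)))) = 8677/((2*98/(-83 + (-3 - 45/8)))) = 8677/((2*98/(-83 - 69/8))) = 8677/((2*98/(-733/8))) = 8677/((2*98*(-8/733))) = 8677/(-1568/733) = 8677*(-733/1568) = -6360241/1568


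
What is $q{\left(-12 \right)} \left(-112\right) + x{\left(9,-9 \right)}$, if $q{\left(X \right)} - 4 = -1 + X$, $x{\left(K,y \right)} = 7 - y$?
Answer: $1024$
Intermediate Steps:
$q{\left(X \right)} = 3 + X$ ($q{\left(X \right)} = 4 + \left(-1 + X\right) = 3 + X$)
$q{\left(-12 \right)} \left(-112\right) + x{\left(9,-9 \right)} = \left(3 - 12\right) \left(-112\right) + \left(7 - -9\right) = \left(-9\right) \left(-112\right) + \left(7 + 9\right) = 1008 + 16 = 1024$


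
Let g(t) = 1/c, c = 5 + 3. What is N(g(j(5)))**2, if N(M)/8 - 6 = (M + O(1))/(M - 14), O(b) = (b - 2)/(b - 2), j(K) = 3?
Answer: 3069504/1369 ≈ 2242.1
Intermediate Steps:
c = 8
g(t) = 1/8
O(b) = 1 (O(b) = (-2 + b)/(-2 + b) = 1)
N(M) = 48 + 8*(1 + M)/(-14 + M) (N(M) = 48 + 8*((M + 1)/(M - 14)) = 48 + 8*((1 + M)/(-14 + M)) = 48 + 8*(1 + M)/(-14 + M))
N(g(j(5)))**2 = (8*(-83 + 7*(1/8))/(-14 + 1/8))**2 = (8*(-83 + 7/8)/(-111/8))**2 = (8*(-8/111)*(-657/8))**2 = (1752/37)**2 = 3069504/1369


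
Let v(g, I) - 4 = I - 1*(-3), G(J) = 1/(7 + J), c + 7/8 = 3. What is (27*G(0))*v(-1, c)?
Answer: 1971/56 ≈ 35.196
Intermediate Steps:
c = 17/8 (c = -7/8 + 3 = 17/8 ≈ 2.1250)
v(g, I) = 7 + I (v(g, I) = 4 + (I - 1*(-3)) = 4 + (I + 3) = 4 + (3 + I) = 7 + I)
(27*G(0))*v(-1, c) = (27/(7 + 0))*(7 + 17/8) = (27/7)*(73/8) = 1971/56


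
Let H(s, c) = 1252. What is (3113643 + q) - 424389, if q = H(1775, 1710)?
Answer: 2690506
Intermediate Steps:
q = 1252
(3113643 + q) - 424389 = (3113643 + 1252) - 424389 = 3114895 - 424389 = 2690506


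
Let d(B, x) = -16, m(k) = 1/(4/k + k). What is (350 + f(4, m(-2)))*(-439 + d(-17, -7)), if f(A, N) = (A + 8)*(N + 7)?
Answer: -196105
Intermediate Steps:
m(k) = 1/(k + 4/k)
f(A, N) = (7 + N)*(8 + A) (f(A, N) = (8 + A)*(7 + N) = (7 + N)*(8 + A))
(350 + f(4, m(-2)))*(-439 + d(-17, -7)) = (350 + (56 + 7*4 + 8*(-2/(4 + (-2)²)) + 4*(-2/(4 + (-2)²))))*(-439 - 16) = (350 + (56 + 28 + 8*(-2/(4 + 4)) + 4*(-2/(4 + 4))))*(-455) = (350 + (56 + 28 + 8*(-2/8) + 4*(-2/8)))*(-455) = (350 + (56 + 28 + 8*(-2*⅛) + 4*(-2*⅛)))*(-455) = (350 + (56 + 28 + 8*(-¼) + 4*(-¼)))*(-455) = (350 + (56 + 28 - 2 - 1))*(-455) = (350 + 81)*(-455) = 431*(-455) = -196105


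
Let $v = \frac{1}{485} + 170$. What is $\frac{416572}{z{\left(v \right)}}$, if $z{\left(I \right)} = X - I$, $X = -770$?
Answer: $- \frac{202037420}{455901} \approx -443.16$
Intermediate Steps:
$v = \frac{82451}{485}$ ($v = \frac{1}{485} + 170 = \frac{82451}{485} \approx 170.0$)
$z{\left(I \right)} = -770 - I$
$\frac{416572}{z{\left(v \right)}} = \frac{416572}{-770 - \frac{82451}{485}} = \frac{416572}{- \frac{455901}{485}} = 416572 \left(- \frac{485}{455901}\right) = - \frac{202037420}{455901}$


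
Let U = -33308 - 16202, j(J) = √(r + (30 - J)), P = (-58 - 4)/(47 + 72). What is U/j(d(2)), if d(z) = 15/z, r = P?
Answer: -49510*√1244978/5231 ≈ -10561.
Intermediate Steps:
P = -62/119 ≈ -0.52101
r = -62/119 ≈ -0.52101
j(J) = √(3508/119 - J) (j(J) = √(-62/119 + (30 - J)) = √(3508/119 - J))
U = -49510
U/j(d(2)) = -49510*119/√(417452 - 212415/2) = -49510*√1244978/5231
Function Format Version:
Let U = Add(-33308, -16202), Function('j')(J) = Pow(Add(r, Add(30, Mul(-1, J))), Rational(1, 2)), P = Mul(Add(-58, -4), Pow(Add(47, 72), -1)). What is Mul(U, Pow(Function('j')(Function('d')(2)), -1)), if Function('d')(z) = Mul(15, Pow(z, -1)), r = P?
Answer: Mul(Rational(-49510, 5231), Pow(1244978, Rational(1, 2))) ≈ -10561.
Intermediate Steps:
P = Rational(-62, 119) (P = Mul(-62, Pow(119, -1)) = Mul(-62, Rational(1, 119)) = Rational(-62, 119) ≈ -0.52101)
r = Rational(-62, 119) ≈ -0.52101
Function('j')(J) = Pow(Add(Rational(3508, 119), Mul(-1, J)), Rational(1, 2)) (Function('j')(J) = Pow(Add(Rational(-62, 119), Add(30, Mul(-1, J))), Rational(1, 2)) = Pow(Add(Rational(3508, 119), Mul(-1, J)), Rational(1, 2)))
U = -49510
Mul(U, Pow(Function('j')(Function('d')(2)), -1)) = Mul(-49510, Pow(Mul(Rational(1, 119), Pow(Add(417452, Mul(-14161, Mul(15, Pow(2, -1)))), Rational(1, 2))), -1)) = Mul(-49510, Pow(Mul(Rational(1, 119), Pow(Add(417452, Mul(-14161, Mul(15, Rational(1, 2)))), Rational(1, 2))), -1)) = Mul(-49510, Pow(Mul(Rational(1, 119), Pow(Add(417452, Mul(-14161, Rational(15, 2))), Rational(1, 2))), -1)) = Mul(-49510, Pow(Mul(Rational(1, 119), Pow(Add(417452, Rational(-212415, 2)), Rational(1, 2))), -1)) = Mul(-49510, Pow(Mul(Rational(1, 119), Pow(Rational(622489, 2), Rational(1, 2))), -1)) = Mul(-49510, Pow(Mul(Rational(1, 119), Mul(Rational(1, 2), Pow(1244978, Rational(1, 2)))), -1)) = Mul(-49510, Pow(Mul(Rational(1, 238), Pow(1244978, Rational(1, 2))), -1)) = Mul(-49510, Mul(Rational(1, 5231), Pow(1244978, Rational(1, 2)))) = Mul(Rational(-49510, 5231), Pow(1244978, Rational(1, 2)))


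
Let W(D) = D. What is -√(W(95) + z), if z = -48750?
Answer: -I*√48655 ≈ -220.58*I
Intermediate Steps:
-√(W(95) + z) = -√(95 - 48750) = -√(-48655) = -I*√48655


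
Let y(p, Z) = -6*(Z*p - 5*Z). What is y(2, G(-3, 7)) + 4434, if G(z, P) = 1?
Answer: 4452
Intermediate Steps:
y(p, Z) = 30*Z - 6*Z*p (y(p, Z) = -6*(-5*Z + Z*p) = 30*Z - 6*Z*p)
y(2, G(-3, 7)) + 4434 = 6*1*(5 - 1*2) + 4434 = 6*1*(5 - 2) + 4434 = 6*1*3 + 4434 = 18 + 4434 = 4452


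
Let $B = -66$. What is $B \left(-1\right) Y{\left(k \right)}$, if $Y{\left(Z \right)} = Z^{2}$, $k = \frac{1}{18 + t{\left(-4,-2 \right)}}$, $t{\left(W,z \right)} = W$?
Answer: $\frac{33}{98} \approx 0.33673$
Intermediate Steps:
$k = \frac{1}{14}$ ($k = \frac{1}{18 - 4} = \frac{1}{14} \approx 0.071429$)
$B \left(-1\right) Y{\left(k \right)} = \frac{\left(-66\right) \left(-1\right)}{196} = 66 \cdot \frac{1}{196} = \frac{33}{98}$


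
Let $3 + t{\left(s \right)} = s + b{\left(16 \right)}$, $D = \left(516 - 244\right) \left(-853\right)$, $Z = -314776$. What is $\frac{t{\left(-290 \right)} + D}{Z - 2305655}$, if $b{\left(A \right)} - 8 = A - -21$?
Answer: $\frac{232264}{2620431} \approx 0.088636$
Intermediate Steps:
$D = -232016$ ($D = 272 \left(-853\right) = -232016$)
$b{\left(A \right)} = 29 + A$ ($b{\left(A \right)} = 8 + \left(A - -21\right) = 8 + \left(A + 21\right) = 8 + \left(21 + A\right) = 29 + A$)
$t{\left(s \right)} = 42 + s$ ($t{\left(s \right)} = -3 + \left(s + \left(29 + 16\right)\right) = -3 + \left(s + 45\right) = -3 + \left(45 + s\right) = 42 + s$)
$\frac{t{\left(-290 \right)} + D}{Z - 2305655} = \frac{\left(42 - 290\right) - 232016}{-314776 - 2305655} = \frac{-248 - 232016}{-2620431} = \left(-232264\right) \left(- \frac{1}{2620431}\right) = \frac{232264}{2620431}$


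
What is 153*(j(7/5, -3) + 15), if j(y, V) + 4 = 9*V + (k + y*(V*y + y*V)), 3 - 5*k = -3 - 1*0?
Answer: -101592/25 ≈ -4063.7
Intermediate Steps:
k = 6/5 (k = ⅗ - (-3 - 1*0)/5 = ⅗ - (-3 + 0)/5 = ⅗ - ⅕*(-3) = ⅗ + ⅗ = 6/5 ≈ 1.2000)
j(y, V) = -14/5 + 9*V + 2*V*y² (j(y, V) = -4 + (9*V + (6/5 + y*(V*y + y*V))) = -4 + (9*V + (6/5 + y*(V*y + V*y))) = -4 + (9*V + (6/5 + y*(2*V*y))) = -4 + (9*V + (6/5 + 2*V*y²)) = -4 + (6/5 + 9*V + 2*V*y²) = -14/5 + 9*V + 2*V*y²)
153*(j(7/5, -3) + 15) = 153*((-14/5 + 9*(-3) + 2*(-3)*(7/5)²) + 15) = 153*((-14/5 - 27 + 2*(-3)*(7*(⅕))²) + 15) = 153*((-14/5 - 27 + 2*(-3)*(7/5)²) + 15) = 153*((-14/5 - 27 + 2*(-3)*(49/25)) + 15) = 153*((-14/5 - 27 - 294/25) + 15) = 153*(-1039/25 + 15) = 153*(-664/25) = -101592/25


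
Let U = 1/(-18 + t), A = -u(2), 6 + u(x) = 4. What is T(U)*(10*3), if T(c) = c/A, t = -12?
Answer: -1/2 ≈ -0.50000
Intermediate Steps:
u(x) = -2 (u(x) = -6 + 4 = -2)
A = 2 (A = -1*(-2) = 2)
U = -1/30 (U = 1/(-18 - 12) = 1/(-30) = -1/30 ≈ -0.033333)
T(c) = c/2
T(U)*(10*3) = ((1/2)*(-1/30))*(10*3) = -1/60*30 = -1/2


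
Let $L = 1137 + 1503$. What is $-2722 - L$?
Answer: $-5362$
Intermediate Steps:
$L = 2640$
$-2722 - L = -2722 - 2640 = -5362$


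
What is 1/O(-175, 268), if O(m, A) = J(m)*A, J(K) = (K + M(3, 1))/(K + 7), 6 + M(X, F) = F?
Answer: 7/2010 ≈ 0.0034826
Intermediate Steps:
M(X, F) = -6 + F
J(K) = (-5 + K)/(7 + K) (J(K) = (K + (-6 + 1))/(K + 7) = (K - 5)/(7 + K) = (-5 + K)/(7 + K))
O(m, A) = A*(-5 + m)/(7 + m) (O(m, A) = ((-5 + m)/(7 + m))*A = A*(-5 + m)/(7 + m))
1/O(-175, 268) = 1/(268*(-5 - 175)/(7 - 175)) = 1/(268*(-180)/(-168)) = 1/(268*(-1/168)*(-180)) = 1/(2010/7) = 7/2010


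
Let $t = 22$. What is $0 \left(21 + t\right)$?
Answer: $0$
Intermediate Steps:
$0 \left(21 + t\right) = 0 \left(21 + 22\right) = 0 \cdot 43 = 0$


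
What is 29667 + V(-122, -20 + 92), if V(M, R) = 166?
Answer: 29833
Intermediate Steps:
29667 + V(-122, -20 + 92) = 29667 + 166 = 29833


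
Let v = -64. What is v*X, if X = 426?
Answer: -27264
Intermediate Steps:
v*X = -64*426 = -27264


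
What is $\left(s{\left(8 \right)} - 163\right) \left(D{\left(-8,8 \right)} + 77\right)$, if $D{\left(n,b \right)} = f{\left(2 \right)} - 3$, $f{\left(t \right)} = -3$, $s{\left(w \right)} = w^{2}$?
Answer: $-7029$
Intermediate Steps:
$D{\left(n,b \right)} = -6$ ($D{\left(n,b \right)} = -3 - 3 = -6$)
$\left(s{\left(8 \right)} - 163\right) \left(D{\left(-8,8 \right)} + 77\right) = \left(8^{2} - 163\right) \left(-6 + 77\right) = \left(64 - 163\right) 71 = \left(-99\right) 71 = -7029$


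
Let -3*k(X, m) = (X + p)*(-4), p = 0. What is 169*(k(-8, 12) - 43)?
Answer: -27209/3 ≈ -9069.7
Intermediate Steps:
k(X, m) = 4*X/3 (k(X, m) = -(X + 0)*(-4)/3 = -X*(-4)/3 = -(-4)*X/3 = 4*X/3)
169*(k(-8, 12) - 43) = 169*((4/3)*(-8) - 43) = 169*(-32/3 - 43) = 169*(-161/3) = -27209/3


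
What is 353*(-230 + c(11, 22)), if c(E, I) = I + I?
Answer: -65658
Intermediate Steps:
c(E, I) = 2*I
353*(-230 + c(11, 22)) = 353*(-230 + 2*22) = 353*(-230 + 44) = 353*(-186) = -65658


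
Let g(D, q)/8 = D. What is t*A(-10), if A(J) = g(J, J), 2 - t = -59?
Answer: -4880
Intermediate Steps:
t = 61 (t = 2 - 1*(-59) = 2 + 59 = 61)
g(D, q) = 8*D
A(J) = 8*J
t*A(-10) = 61*(8*(-10)) = 61*(-80) = -4880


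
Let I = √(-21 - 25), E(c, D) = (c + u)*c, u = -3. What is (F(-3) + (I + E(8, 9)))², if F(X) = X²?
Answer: (49 + I*√46)² ≈ 2355.0 + 664.67*I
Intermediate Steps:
E(c, D) = c*(-3 + c) (E(c, D) = (c - 3)*c = (-3 + c)*c = c*(-3 + c))
I = I*√46 (I = √(-46) = I*√46 ≈ 6.7823*I)
(F(-3) + (I + E(8, 9)))² = ((-3)² + (I*√46 + 8*(-3 + 8)))² = (9 + (I*√46 + 8*5))² = (9 + (I*√46 + 40))² = (9 + (40 + I*√46))² = (49 + I*√46)²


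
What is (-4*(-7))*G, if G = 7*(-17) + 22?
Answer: -2716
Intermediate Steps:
G = -97 (G = -119 + 22 = -97)
(-4*(-7))*G = -4*(-7)*(-97) = 28*(-97) = -2716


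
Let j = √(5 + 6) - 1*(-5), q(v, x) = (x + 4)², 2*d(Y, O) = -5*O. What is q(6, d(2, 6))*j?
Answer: 605 + 121*√11 ≈ 1006.3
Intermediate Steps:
d(Y, O) = -5*O/2 (d(Y, O) = (-5*O)/2 = -5*O/2)
q(v, x) = (4 + x)²
j = 5 + √11 (j = √11 + 5 = 5 + √11 ≈ 8.3166)
q(6, d(2, 6))*j = (4 - 5/2*6)²*(5 + √11) = (4 - 15)²*(5 + √11) = (-11)²*(5 + √11) = 121*(5 + √11) = 605 + 121*√11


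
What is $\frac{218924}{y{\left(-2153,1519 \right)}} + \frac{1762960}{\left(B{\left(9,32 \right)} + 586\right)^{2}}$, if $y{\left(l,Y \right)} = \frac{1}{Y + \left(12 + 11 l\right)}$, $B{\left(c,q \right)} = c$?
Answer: $- \frac{343376242588048}{70805} \approx -4.8496 \cdot 10^{9}$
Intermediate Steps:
$y{\left(l,Y \right)} = \frac{1}{12 + Y + 11 l}$
$\frac{218924}{y{\left(-2153,1519 \right)}} + \frac{1762960}{\left(B{\left(9,32 \right)} + 586\right)^{2}} = \frac{218924}{\frac{1}{12 + 1519 + 11 \left(-2153\right)}} + \frac{1762960}{\left(9 + 586\right)^{2}} = \frac{218924}{\frac{1}{12 + 1519 - 23683}} + \frac{1762960}{595^{2}} = \frac{218924}{\frac{1}{-22152}} + \frac{1762960}{354025} = \frac{218924}{- \frac{1}{22152}} + 1762960 \cdot \frac{1}{354025} = 218924 \left(-22152\right) + \frac{352592}{70805} = -4849604448 + \frac{352592}{70805} = - \frac{343376242588048}{70805}$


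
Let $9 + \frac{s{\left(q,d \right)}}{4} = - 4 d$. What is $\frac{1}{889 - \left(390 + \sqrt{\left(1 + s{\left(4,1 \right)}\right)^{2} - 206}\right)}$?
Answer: $\frac{499}{246606} + \frac{\sqrt{2395}}{246606} \approx 0.0022219$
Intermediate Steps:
$s{\left(q,d \right)} = -36 - 16 d$ ($s{\left(q,d \right)} = -36 + 4 \left(- 4 d\right) = -36 - 16 d$)
$\frac{1}{889 - \left(390 + \sqrt{\left(1 + s{\left(4,1 \right)}\right)^{2} - 206}\right)} = \frac{1}{889 - \left(390 + \sqrt{\left(1 - 52\right)^{2} - 206}\right)} = \frac{1}{889 - \left(390 + \sqrt{\left(-51\right)^{2} - 206}\right)} = \frac{1}{889 - \left(390 + \sqrt{2601 - 206}\right)} = \frac{1}{889 - \left(390 + \sqrt{2395}\right)} = \frac{1}{499 - \sqrt{2395}}$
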